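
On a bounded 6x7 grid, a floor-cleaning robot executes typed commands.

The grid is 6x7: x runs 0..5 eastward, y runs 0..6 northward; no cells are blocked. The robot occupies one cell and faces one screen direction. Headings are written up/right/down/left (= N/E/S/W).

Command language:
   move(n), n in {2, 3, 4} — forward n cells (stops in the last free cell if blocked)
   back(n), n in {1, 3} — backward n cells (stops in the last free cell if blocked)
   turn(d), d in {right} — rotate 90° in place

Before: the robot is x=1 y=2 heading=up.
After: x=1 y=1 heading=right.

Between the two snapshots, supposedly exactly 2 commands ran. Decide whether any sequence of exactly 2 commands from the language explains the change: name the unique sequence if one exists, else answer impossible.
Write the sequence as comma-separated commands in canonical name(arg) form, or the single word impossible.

back(1), turn(right)

key: position moved to (1,1) AND the heading swung to E — translation plus rotation needed
from: x=1 y=2 heading=up
t=1 back(1) ⇒ x=1 y=1 heading=up
t=2 turn(right) ⇒ x=1 y=1 heading=right
all 36 alternatives checked — unique.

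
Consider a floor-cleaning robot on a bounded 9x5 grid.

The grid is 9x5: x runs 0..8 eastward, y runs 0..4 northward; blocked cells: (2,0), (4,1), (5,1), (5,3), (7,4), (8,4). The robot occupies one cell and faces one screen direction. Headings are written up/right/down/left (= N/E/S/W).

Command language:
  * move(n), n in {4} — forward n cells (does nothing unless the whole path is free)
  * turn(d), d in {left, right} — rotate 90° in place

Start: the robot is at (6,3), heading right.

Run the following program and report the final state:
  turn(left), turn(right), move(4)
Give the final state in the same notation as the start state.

at (6,3), heading right

start: at (6,3), heading right
step 1 (turn(left)): at (6,3), heading up
step 2 (turn(right)): at (6,3), heading right
step 3 (move(4)): at (6,3), heading right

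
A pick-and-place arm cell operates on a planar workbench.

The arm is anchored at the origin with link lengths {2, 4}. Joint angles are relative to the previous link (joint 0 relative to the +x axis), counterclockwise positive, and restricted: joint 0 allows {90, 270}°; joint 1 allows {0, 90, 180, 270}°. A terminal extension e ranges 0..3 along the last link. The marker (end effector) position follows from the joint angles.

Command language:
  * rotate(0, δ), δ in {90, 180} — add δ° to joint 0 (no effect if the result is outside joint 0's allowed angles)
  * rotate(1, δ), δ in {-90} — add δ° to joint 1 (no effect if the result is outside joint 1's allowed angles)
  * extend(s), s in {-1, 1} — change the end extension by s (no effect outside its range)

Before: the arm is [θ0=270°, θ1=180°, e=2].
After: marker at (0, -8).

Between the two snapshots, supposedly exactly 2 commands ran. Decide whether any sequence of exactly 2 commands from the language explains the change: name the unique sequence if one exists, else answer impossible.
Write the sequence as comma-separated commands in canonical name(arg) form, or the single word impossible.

begin: [θ0=270°, θ1=180°, e=2]
1. rotate(1, -90) → [θ0=270°, θ1=90°, e=2]
2. rotate(1, -90) → [θ0=270°, θ1=0°, e=2]
uniquely the one of 25 2-step routes that fits.

rotate(1, -90), rotate(1, -90)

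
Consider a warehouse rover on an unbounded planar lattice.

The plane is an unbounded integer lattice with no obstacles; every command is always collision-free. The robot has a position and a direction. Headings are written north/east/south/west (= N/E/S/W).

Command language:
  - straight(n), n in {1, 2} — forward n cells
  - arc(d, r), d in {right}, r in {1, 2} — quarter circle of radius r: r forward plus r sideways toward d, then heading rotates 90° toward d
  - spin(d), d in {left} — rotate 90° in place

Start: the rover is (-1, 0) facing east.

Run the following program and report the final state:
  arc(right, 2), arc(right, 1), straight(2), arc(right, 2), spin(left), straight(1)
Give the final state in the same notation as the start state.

(-5, -1) facing west

start: (-1, 0) facing east
t=1 arc(right, 2) ⇒ (1, -2) facing south
t=2 arc(right, 1) ⇒ (0, -3) facing west
t=3 straight(2) ⇒ (-2, -3) facing west
t=4 arc(right, 2) ⇒ (-4, -1) facing north
t=5 spin(left) ⇒ (-4, -1) facing west
t=6 straight(1) ⇒ (-5, -1) facing west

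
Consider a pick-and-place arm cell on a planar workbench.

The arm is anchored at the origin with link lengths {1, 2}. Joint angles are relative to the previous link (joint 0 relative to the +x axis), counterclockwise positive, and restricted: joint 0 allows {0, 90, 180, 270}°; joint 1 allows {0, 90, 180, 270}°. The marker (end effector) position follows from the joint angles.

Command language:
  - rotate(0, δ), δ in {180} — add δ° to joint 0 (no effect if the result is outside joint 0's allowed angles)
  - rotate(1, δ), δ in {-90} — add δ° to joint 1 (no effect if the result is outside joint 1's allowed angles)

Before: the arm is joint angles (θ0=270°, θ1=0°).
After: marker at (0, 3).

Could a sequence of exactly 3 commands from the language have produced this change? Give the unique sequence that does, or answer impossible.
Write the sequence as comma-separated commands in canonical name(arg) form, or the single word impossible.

rotate(0, 180), rotate(0, 180), rotate(0, 180)

from: joint angles (θ0=270°, θ1=0°)
t=1 rotate(0, 180) ⇒ joint angles (θ0=90°, θ1=0°)
t=2 rotate(0, 180) ⇒ joint angles (θ0=270°, θ1=0°)
t=3 rotate(0, 180) ⇒ joint angles (θ0=90°, θ1=0°)
no other 3-command option fits: unique.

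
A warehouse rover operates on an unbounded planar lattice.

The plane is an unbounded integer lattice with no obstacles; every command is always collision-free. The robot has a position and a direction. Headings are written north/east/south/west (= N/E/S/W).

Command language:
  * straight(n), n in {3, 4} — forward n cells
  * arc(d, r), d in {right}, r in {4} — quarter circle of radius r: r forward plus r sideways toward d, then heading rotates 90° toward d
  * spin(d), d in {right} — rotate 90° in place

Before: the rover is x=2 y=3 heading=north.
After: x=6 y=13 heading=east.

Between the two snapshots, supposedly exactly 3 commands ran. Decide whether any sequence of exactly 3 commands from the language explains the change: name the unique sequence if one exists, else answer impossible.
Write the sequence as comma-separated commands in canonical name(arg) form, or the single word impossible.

straight(3), straight(3), arc(right, 4)

key: running arc(right, 4) before straight(3) would end elsewhere — order is forced
start: x=2 y=3 heading=north
step 1 (straight(3)): x=2 y=6 heading=north
step 2 (straight(3)): x=2 y=9 heading=north
step 3 (arc(right, 4)): x=6 y=13 heading=east
no rival 3-sequence matches.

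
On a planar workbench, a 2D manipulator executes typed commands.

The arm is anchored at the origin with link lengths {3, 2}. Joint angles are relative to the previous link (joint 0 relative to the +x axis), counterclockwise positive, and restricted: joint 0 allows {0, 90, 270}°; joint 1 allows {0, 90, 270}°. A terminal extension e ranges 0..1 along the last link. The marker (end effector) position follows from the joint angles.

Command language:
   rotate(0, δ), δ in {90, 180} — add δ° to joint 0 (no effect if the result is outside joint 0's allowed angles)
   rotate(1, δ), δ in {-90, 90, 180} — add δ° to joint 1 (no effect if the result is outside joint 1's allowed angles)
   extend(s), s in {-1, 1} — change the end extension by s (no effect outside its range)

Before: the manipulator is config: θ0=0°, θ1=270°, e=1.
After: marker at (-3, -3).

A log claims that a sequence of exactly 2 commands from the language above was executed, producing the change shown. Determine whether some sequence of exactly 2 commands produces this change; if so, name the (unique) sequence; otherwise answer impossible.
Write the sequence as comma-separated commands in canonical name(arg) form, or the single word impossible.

key: order matters: swapping rotate(0, 90) and rotate(0, 180) lands elsewhere
initial: config: θ0=0°, θ1=270°, e=1
step 1 (rotate(0, 90)): config: θ0=90°, θ1=270°, e=1
step 2 (rotate(0, 180)): config: θ0=270°, θ1=270°, e=1
uniquely the one of 49 2-step routes that fits.

rotate(0, 90), rotate(0, 180)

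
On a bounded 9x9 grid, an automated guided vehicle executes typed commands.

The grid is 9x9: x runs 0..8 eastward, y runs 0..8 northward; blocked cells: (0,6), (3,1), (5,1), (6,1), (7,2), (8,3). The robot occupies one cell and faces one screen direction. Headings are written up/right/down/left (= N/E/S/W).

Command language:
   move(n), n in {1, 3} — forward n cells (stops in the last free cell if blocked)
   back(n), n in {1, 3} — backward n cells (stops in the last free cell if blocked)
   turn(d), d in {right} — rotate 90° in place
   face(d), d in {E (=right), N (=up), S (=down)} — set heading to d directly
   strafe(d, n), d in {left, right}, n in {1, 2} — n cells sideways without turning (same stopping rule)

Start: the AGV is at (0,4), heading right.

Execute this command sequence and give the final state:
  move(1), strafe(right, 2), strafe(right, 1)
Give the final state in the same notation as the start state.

at (1,1), heading right

from: at (0,4), heading right
step 1 (move(1)): at (1,4), heading right
step 2 (strafe(right, 2)): at (1,2), heading right
step 3 (strafe(right, 1)): at (1,1), heading right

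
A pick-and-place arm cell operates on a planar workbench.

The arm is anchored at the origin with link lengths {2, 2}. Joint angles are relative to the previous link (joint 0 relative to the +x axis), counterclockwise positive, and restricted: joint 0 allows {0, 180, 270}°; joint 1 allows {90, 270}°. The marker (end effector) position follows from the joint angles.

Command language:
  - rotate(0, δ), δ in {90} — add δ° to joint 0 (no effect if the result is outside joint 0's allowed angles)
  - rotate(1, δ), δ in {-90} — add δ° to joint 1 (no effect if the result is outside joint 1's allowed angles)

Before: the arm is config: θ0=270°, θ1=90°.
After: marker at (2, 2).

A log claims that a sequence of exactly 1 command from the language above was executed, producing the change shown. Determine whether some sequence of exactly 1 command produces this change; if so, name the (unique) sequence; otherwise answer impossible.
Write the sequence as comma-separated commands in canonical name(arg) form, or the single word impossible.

t0: config: θ0=270°, θ1=90°
1. rotate(0, 90) → config: θ0=0°, θ1=90°
no other 1-command option fits: unique.

rotate(0, 90)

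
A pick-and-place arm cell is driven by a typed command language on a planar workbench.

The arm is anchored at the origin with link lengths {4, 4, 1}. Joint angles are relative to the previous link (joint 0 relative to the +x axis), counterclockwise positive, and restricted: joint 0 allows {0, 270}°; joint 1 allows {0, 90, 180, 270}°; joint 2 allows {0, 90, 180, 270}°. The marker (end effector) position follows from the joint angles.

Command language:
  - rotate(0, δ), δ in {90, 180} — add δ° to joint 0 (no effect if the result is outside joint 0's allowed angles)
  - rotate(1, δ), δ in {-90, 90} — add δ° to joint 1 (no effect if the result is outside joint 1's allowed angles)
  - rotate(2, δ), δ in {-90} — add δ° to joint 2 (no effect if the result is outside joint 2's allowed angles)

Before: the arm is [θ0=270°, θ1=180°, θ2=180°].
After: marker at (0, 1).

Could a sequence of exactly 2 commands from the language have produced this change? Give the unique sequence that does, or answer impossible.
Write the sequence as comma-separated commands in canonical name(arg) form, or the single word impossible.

rotate(2, -90), rotate(2, -90)

t0: [θ0=270°, θ1=180°, θ2=180°]
1. rotate(2, -90) → [θ0=270°, θ1=180°, θ2=90°]
2. rotate(2, -90) → [θ0=270°, θ1=180°, θ2=0°]
all 25 alternatives checked — unique.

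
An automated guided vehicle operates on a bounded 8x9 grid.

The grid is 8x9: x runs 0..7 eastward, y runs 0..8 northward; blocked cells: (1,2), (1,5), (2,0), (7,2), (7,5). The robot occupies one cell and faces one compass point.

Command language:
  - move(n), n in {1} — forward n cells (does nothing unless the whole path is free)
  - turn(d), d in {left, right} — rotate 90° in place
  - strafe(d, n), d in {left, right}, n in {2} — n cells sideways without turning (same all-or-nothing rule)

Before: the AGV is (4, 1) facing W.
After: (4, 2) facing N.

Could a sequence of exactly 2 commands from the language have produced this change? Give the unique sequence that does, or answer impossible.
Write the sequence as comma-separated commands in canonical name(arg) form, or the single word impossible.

key: position moved to (4,2) AND the heading swung to N — translation plus rotation needed
start: (4, 1) facing W
step 1 (turn(right)): (4, 1) facing N
step 2 (move(1)): (4, 2) facing N
all 25 alternatives checked — unique.

turn(right), move(1)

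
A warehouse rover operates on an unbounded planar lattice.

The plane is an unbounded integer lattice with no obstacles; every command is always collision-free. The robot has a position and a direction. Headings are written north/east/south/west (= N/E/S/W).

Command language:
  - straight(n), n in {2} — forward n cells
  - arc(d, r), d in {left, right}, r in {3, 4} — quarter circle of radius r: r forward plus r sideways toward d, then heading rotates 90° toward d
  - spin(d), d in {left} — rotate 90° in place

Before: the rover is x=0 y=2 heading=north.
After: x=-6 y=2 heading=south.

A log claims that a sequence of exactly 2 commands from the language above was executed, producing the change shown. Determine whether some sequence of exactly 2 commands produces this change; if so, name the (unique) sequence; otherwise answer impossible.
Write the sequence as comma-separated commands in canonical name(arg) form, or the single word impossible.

key: cell and facing (now S) both changed — the 2 commands mix motion and turning
t0: x=0 y=2 heading=north
t=1 arc(left, 3) ⇒ x=-3 y=5 heading=west
t=2 arc(left, 3) ⇒ x=-6 y=2 heading=south
no rival 2-sequence matches.

arc(left, 3), arc(left, 3)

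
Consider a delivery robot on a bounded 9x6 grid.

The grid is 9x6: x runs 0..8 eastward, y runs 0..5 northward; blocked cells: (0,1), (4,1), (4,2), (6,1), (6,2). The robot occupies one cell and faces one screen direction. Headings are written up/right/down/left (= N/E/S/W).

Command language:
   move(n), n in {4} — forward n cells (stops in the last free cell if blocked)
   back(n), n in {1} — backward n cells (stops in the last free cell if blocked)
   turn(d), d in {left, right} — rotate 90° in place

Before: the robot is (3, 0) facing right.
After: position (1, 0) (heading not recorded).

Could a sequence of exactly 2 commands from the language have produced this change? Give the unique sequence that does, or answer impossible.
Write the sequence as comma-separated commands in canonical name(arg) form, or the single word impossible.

back(1), back(1)

t0: (3, 0) facing right
t=1 back(1) ⇒ (2, 0) facing right
t=2 back(1) ⇒ (1, 0) facing right
no other 2-command option fits: unique.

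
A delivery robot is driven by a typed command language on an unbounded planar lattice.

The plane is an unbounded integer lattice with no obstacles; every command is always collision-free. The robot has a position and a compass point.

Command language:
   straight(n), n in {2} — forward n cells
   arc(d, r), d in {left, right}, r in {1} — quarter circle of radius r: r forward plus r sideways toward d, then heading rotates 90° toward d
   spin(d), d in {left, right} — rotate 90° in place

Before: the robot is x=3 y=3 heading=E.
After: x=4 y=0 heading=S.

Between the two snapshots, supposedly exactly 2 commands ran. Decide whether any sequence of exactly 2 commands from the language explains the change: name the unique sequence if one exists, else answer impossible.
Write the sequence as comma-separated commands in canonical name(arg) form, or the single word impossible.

key: cell and facing (now S) both changed — the 2 commands mix motion and turning
from: x=3 y=3 heading=E
step 1 (arc(right, 1)): x=4 y=2 heading=S
step 2 (straight(2)): x=4 y=0 heading=S
all 25 alternatives checked — unique.

arc(right, 1), straight(2)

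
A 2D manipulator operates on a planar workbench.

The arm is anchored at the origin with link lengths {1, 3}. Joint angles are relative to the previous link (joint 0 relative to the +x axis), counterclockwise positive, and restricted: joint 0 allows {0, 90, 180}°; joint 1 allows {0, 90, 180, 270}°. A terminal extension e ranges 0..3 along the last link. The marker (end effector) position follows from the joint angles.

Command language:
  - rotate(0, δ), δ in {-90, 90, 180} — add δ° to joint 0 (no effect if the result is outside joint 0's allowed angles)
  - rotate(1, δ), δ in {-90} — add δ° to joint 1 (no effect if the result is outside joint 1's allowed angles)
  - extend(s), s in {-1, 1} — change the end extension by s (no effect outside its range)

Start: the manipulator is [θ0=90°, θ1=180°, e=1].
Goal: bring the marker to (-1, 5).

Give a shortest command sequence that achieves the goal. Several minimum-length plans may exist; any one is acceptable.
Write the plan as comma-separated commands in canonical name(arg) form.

start: [θ0=90°, θ1=180°, e=1]
1. rotate(0, 90) → [θ0=180°, θ1=180°, e=1]
2. rotate(1, -90) → [θ0=180°, θ1=90°, e=1]
3. rotate(1, -90) → [θ0=180°, θ1=0°, e=1]
4. rotate(1, -90) → [θ0=180°, θ1=270°, e=1]
5. extend(1) → [θ0=180°, θ1=270°, e=2]
shorter routes all fall short; 5 is best.

rotate(0, 90), rotate(1, -90), rotate(1, -90), rotate(1, -90), extend(1)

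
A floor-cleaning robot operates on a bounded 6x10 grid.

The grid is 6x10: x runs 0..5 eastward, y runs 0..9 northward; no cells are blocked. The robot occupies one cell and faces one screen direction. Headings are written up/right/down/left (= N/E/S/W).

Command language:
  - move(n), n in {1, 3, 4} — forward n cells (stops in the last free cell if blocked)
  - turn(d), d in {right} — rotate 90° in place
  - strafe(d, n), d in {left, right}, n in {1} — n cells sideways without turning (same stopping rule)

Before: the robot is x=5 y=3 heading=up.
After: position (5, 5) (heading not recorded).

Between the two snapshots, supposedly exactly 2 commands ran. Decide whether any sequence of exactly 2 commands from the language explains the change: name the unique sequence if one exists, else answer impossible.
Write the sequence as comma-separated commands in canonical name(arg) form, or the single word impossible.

move(1), move(1)

initial: x=5 y=3 heading=up
[1] after move(1): x=5 y=4 heading=up
[2] after move(1): x=5 y=5 heading=up
no rival 2-sequence matches.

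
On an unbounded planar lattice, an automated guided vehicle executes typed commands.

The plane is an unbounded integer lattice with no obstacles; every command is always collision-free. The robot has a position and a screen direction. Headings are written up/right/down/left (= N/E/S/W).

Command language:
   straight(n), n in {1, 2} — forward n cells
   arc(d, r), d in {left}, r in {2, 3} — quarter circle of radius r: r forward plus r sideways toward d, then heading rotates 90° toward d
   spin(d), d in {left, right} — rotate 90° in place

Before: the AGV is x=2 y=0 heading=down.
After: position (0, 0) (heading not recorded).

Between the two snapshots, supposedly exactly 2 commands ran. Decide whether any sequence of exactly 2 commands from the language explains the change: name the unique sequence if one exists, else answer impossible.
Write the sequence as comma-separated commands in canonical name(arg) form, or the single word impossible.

spin(right), straight(2)

key: running straight(2) before spin(right) would end elsewhere — order is forced
initial: x=2 y=0 heading=down
1. spin(right) → x=2 y=0 heading=left
2. straight(2) → x=0 y=0 heading=left
all 36 alternatives checked — unique.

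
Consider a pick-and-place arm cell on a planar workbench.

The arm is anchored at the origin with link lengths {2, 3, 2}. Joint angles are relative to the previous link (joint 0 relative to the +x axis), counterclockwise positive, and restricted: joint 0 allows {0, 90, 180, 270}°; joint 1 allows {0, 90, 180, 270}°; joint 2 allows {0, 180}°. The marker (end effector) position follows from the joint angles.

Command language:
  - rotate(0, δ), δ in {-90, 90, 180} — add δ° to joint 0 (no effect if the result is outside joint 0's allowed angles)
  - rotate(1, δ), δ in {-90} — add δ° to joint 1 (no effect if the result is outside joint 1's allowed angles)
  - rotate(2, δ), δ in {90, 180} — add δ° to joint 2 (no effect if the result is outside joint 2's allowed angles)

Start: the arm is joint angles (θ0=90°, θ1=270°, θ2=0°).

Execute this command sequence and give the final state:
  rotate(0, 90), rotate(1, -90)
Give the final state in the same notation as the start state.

begin: joint angles (θ0=90°, θ1=270°, θ2=0°)
step 1 (rotate(0, 90)): joint angles (θ0=180°, θ1=270°, θ2=0°)
step 2 (rotate(1, -90)): joint angles (θ0=180°, θ1=180°, θ2=0°)

joint angles (θ0=180°, θ1=180°, θ2=0°)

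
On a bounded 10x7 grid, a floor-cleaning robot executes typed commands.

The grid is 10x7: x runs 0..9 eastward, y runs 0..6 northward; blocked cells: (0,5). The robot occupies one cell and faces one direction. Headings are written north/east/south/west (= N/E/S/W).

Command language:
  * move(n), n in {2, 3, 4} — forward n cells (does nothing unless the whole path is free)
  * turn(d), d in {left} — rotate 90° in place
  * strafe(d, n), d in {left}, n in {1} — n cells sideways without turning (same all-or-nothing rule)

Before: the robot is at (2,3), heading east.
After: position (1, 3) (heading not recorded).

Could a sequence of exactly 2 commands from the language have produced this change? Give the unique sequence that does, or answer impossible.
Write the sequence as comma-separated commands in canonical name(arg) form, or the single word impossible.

turn(left), strafe(left, 1)

key: running strafe(left, 1) before turn(left) would end elsewhere — order is forced
from: at (2,3), heading east
[1] after turn(left): at (2,3), heading north
[2] after strafe(left, 1): at (1,3), heading north
no other 2-command option fits: unique.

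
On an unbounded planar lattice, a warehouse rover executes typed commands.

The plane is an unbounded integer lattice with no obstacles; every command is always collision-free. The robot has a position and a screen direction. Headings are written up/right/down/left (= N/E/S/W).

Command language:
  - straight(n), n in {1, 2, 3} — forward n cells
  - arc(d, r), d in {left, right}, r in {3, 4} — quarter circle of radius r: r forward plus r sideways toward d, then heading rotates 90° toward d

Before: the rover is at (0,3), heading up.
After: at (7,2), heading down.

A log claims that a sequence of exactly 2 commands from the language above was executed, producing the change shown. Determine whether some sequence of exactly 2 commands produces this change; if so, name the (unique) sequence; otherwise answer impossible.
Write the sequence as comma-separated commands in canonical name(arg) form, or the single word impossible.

key: running arc(right, 4) before arc(right, 3) would end elsewhere — order is forced
from: at (0,3), heading up
step 1 (arc(right, 3)): at (3,6), heading right
step 2 (arc(right, 4)): at (7,2), heading down
no rival 2-sequence matches.

arc(right, 3), arc(right, 4)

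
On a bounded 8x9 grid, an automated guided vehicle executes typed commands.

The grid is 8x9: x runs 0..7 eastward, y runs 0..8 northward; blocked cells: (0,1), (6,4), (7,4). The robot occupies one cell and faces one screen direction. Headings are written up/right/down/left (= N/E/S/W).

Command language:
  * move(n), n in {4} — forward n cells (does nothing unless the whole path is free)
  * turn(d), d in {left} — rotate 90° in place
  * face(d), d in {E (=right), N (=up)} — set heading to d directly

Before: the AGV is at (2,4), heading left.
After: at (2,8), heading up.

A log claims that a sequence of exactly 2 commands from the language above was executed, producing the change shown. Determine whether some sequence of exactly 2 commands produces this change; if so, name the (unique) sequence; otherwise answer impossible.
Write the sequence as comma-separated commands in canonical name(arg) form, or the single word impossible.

face(N), move(4)

key: order matters: swapping face(N) and move(4) lands elsewhere
from: at (2,4), heading left
step 1 (face(N)): at (2,4), heading up
step 2 (move(4)): at (2,8), heading up
all 16 alternatives checked — unique.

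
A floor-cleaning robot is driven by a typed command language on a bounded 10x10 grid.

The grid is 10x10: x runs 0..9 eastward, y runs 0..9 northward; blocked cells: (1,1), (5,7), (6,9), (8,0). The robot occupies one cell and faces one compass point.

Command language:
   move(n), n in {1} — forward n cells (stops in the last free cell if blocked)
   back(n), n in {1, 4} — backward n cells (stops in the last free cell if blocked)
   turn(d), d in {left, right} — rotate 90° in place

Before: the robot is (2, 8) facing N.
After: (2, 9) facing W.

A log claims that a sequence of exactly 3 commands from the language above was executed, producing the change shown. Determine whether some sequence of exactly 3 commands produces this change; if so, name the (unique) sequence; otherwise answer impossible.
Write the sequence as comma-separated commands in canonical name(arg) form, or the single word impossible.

move(1), move(1), turn(left)

key: order matters: swapping move(1) and turn(left) lands elsewhere
begin: (2, 8) facing N
t=1 move(1) ⇒ (2, 9) facing N
t=2 move(1) ⇒ (2, 9) facing N
t=3 turn(left) ⇒ (2, 9) facing W
uniquely the one of 125 3-step routes that fits.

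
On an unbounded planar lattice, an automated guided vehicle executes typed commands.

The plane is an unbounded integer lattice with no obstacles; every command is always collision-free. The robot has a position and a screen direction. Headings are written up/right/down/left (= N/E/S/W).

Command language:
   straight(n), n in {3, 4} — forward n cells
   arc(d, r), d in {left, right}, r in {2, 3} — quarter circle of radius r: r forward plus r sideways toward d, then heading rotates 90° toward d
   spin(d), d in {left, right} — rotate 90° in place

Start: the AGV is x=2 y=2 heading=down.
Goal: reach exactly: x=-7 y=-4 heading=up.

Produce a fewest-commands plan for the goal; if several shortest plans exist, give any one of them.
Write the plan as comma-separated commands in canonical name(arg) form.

arc(right, 3), straight(3), arc(left, 3), spin(right), spin(right)

initial: x=2 y=2 heading=down
1. arc(right, 3) → x=-1 y=-1 heading=left
2. straight(3) → x=-4 y=-1 heading=left
3. arc(left, 3) → x=-7 y=-4 heading=down
4. spin(right) → x=-7 y=-4 heading=left
5. spin(right) → x=-7 y=-4 heading=up
nothing shorter than 5 reaches the goal.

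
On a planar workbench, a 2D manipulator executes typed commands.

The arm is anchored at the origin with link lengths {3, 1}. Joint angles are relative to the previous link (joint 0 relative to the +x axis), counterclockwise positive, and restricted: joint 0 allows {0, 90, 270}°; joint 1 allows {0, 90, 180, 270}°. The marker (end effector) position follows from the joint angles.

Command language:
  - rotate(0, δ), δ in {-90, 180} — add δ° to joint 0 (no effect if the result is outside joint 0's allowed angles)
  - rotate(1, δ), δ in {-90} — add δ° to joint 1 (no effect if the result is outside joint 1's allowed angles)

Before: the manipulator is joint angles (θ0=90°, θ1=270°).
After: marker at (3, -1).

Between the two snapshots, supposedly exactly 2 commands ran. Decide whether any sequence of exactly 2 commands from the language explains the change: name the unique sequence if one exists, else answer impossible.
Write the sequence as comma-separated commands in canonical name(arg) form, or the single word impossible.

key: order matters: swapping rotate(0, -90) and rotate(0, 180) lands elsewhere
initial: joint angles (θ0=90°, θ1=270°)
step 1 (rotate(0, -90)): joint angles (θ0=0°, θ1=270°)
step 2 (rotate(0, 180)): joint angles (θ0=0°, θ1=270°)
no rival 2-sequence matches.

rotate(0, -90), rotate(0, 180)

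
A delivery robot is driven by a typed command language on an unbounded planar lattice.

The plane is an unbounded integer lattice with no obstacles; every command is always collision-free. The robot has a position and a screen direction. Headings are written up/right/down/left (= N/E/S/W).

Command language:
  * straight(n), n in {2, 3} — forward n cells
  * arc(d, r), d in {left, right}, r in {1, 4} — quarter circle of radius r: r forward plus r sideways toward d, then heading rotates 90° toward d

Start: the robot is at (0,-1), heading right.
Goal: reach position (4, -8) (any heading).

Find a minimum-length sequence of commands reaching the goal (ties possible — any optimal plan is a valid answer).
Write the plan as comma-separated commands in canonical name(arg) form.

arc(right, 4), straight(3)

start: at (0,-1), heading right
step 1 (arc(right, 4)): at (4,-5), heading down
step 2 (straight(3)): at (4,-8), heading down
shorter routes all fall short; 2 is best.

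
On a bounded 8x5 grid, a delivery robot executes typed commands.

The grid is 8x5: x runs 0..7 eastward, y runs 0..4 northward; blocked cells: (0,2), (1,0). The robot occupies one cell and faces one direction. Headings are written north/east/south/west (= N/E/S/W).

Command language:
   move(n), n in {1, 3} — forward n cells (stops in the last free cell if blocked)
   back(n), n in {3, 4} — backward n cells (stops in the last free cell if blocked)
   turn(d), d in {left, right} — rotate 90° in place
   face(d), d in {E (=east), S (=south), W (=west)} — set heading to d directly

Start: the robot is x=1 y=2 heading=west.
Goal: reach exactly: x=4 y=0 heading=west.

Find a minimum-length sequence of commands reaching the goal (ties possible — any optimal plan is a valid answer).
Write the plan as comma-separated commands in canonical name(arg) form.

back(3), turn(left), move(3), face(W)

initial: x=1 y=2 heading=west
[1] after back(3): x=4 y=2 heading=west
[2] after turn(left): x=4 y=2 heading=south
[3] after move(3): x=4 y=0 heading=south
[4] after face(W): x=4 y=0 heading=west
shorter routes all fall short; 4 is best.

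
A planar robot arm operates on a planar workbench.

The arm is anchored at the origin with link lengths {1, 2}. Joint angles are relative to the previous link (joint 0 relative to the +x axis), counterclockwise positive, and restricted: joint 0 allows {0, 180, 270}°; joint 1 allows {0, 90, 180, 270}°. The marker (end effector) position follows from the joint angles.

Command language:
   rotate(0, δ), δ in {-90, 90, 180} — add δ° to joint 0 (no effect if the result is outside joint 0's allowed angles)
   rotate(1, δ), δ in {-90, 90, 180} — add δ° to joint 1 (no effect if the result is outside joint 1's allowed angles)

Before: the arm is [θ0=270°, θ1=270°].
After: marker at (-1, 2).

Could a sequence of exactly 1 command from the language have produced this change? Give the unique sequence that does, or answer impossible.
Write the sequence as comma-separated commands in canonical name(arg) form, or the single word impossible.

initial: [θ0=270°, θ1=270°]
1. rotate(0, -90) → [θ0=180°, θ1=270°]
no other 1-command option fits: unique.

rotate(0, -90)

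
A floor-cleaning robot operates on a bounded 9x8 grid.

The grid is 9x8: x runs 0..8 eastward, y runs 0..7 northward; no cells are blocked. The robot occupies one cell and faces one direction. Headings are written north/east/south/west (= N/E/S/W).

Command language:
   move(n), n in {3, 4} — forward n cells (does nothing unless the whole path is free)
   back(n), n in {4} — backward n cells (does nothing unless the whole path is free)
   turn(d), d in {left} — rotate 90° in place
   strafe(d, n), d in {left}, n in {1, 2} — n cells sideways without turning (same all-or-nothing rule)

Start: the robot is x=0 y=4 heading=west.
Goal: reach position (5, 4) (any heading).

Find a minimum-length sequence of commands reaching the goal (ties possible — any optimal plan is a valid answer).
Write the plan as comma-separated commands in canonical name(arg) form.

back(4), move(3), back(4)

begin: x=0 y=4 heading=west
[1] after back(4): x=4 y=4 heading=west
[2] after move(3): x=1 y=4 heading=west
[3] after back(4): x=5 y=4 heading=west
shorter routes all fall short; 3 is best.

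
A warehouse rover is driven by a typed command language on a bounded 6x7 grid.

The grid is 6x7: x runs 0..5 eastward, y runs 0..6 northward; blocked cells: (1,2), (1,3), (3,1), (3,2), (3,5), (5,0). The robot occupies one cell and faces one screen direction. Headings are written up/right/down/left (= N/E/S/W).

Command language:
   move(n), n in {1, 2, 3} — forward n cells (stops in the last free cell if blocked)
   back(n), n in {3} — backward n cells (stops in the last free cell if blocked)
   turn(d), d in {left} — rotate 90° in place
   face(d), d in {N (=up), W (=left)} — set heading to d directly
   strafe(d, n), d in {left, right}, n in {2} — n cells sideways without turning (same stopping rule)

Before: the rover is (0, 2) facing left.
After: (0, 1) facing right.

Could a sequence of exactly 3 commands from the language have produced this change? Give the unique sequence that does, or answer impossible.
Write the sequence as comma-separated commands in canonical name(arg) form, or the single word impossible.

key: position moved to (0,1) AND the heading swung to E — translation plus rotation needed
t0: (0, 2) facing left
step 1 (turn(left)): (0, 2) facing down
step 2 (move(1)): (0, 1) facing down
step 3 (turn(left)): (0, 1) facing right
no other 3-command option fits: unique.

turn(left), move(1), turn(left)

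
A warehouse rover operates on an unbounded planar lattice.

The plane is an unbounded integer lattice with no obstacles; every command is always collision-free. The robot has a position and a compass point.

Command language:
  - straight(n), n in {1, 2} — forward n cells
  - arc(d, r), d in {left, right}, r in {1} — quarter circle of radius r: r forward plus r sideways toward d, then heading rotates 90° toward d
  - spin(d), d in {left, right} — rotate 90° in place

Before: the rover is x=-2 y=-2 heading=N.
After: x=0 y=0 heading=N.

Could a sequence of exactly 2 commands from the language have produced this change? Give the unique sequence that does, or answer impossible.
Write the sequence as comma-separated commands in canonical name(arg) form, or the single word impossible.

key: heading stays N — rotations cancel among the 2 commands
initial: x=-2 y=-2 heading=N
step 1 (arc(right, 1)): x=-1 y=-1 heading=E
step 2 (arc(left, 1)): x=0 y=0 heading=N
all 36 alternatives checked — unique.

arc(right, 1), arc(left, 1)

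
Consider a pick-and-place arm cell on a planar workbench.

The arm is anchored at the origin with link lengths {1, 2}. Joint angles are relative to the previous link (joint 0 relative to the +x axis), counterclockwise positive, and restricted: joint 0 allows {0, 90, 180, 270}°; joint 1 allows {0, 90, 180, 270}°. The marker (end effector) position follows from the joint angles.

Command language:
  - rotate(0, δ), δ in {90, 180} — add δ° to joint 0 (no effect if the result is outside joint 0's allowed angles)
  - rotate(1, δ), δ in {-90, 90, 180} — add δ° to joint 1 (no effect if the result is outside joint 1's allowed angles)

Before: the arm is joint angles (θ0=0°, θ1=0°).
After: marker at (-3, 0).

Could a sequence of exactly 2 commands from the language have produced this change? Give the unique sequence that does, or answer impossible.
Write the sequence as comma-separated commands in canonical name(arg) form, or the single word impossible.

rotate(0, 90), rotate(0, 90)

t0: joint angles (θ0=0°, θ1=0°)
1. rotate(0, 90) → joint angles (θ0=90°, θ1=0°)
2. rotate(0, 90) → joint angles (θ0=180°, θ1=0°)
no other 2-command option fits: unique.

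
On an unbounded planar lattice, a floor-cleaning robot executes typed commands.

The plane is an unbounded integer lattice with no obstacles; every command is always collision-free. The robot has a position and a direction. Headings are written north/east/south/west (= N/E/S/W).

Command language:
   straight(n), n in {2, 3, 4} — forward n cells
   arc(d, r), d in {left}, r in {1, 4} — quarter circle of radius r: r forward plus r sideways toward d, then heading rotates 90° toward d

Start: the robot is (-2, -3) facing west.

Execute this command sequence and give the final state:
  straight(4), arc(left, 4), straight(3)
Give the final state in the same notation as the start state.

begin: (-2, -3) facing west
[1] after straight(4): (-6, -3) facing west
[2] after arc(left, 4): (-10, -7) facing south
[3] after straight(3): (-10, -10) facing south

(-10, -10) facing south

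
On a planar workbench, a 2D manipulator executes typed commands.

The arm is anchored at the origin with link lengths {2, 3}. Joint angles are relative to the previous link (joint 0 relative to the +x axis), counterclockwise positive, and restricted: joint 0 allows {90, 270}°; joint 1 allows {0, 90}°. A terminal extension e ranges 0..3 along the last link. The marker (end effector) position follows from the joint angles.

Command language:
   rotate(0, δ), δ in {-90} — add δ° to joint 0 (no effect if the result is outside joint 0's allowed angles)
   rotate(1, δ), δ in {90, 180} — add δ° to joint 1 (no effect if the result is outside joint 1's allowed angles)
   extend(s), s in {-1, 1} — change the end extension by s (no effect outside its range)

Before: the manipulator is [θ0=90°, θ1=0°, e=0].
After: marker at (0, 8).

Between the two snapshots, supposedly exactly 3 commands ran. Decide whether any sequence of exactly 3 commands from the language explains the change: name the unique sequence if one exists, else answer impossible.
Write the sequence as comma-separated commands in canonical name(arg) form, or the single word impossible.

t0: [θ0=90°, θ1=0°, e=0]
1. extend(1) → [θ0=90°, θ1=0°, e=1]
2. extend(1) → [θ0=90°, θ1=0°, e=2]
3. extend(1) → [θ0=90°, θ1=0°, e=3]
no rival 3-sequence matches.

extend(1), extend(1), extend(1)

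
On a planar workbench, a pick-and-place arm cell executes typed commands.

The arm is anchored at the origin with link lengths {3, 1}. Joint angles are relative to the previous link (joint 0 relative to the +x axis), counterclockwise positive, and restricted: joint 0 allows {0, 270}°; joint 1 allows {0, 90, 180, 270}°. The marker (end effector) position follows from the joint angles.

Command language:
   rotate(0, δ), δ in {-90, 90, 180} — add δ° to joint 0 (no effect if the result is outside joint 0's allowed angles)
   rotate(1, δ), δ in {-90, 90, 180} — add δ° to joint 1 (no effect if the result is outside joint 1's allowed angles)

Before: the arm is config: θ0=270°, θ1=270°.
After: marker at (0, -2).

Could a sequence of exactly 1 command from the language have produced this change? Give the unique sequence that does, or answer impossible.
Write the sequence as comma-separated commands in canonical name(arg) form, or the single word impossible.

initial: config: θ0=270°, θ1=270°
1. rotate(1, -90) → config: θ0=270°, θ1=180°
no other 1-command option fits: unique.

rotate(1, -90)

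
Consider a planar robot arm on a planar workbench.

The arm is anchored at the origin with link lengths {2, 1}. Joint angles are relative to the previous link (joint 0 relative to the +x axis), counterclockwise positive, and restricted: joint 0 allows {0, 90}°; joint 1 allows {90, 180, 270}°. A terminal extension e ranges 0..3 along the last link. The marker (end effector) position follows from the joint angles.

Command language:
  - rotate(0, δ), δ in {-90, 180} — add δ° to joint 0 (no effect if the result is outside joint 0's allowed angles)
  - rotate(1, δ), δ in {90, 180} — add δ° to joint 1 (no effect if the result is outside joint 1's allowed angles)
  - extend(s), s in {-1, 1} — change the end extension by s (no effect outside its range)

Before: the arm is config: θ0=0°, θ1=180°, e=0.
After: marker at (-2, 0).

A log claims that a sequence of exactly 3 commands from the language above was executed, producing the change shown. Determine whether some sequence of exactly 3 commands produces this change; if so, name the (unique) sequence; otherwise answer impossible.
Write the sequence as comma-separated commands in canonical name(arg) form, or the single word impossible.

extend(1), extend(1), extend(1)

initial: config: θ0=0°, θ1=180°, e=0
[1] after extend(1): config: θ0=0°, θ1=180°, e=1
[2] after extend(1): config: θ0=0°, θ1=180°, e=2
[3] after extend(1): config: θ0=0°, θ1=180°, e=3
uniquely the one of 216 3-step routes that fits.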